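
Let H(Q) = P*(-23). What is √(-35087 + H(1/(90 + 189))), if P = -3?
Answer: I*√35018 ≈ 187.13*I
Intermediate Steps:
H(Q) = 69 (H(Q) = -3*(-23) = 69)
√(-35087 + H(1/(90 + 189))) = √(-35087 + 69) = √(-35018) = I*√35018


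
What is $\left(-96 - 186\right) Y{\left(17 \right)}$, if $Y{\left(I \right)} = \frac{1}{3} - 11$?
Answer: $3008$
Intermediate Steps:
$Y{\left(I \right)} = - \frac{32}{3}$ ($Y{\left(I \right)} = \frac{1}{3} - 11 = - \frac{32}{3}$)
$\left(-96 - 186\right) Y{\left(17 \right)} = \left(-96 - 186\right) \left(- \frac{32}{3}\right) = \left(-282\right) \left(- \frac{32}{3}\right) = 3008$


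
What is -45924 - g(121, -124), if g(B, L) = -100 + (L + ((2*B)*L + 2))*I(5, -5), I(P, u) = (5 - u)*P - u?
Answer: 1611326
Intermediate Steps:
I(P, u) = -u + P*(5 - u) (I(P, u) = P*(5 - u) - u = -u + P*(5 - u))
g(B, L) = 10 + 55*L + 110*B*L (g(B, L) = -100 + (L + ((2*B)*L + 2))*(-1*(-5) + 5*5 - 1*5*(-5)) = -100 + (L + (2*B*L + 2))*(5 + 25 + 25) = -100 + (L + (2 + 2*B*L))*55 = -100 + (2 + L + 2*B*L)*55 = -100 + (110 + 55*L + 110*B*L) = 10 + 55*L + 110*B*L)
-45924 - g(121, -124) = -45924 - (10 + 55*(-124) + 110*121*(-124)) = -45924 - (10 - 6820 - 1650440) = -45924 - 1*(-1657250) = -45924 + 1657250 = 1611326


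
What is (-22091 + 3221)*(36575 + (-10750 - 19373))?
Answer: -121749240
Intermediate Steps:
(-22091 + 3221)*(36575 + (-10750 - 19373)) = -18870*(36575 - 30123) = -18870*6452 = -121749240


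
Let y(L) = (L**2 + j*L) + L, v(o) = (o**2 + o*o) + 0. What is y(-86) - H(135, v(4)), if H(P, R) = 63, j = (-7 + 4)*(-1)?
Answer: 6989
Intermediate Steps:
j = 3 (j = -3*(-1) = 3)
v(o) = 2*o**2 (v(o) = (o**2 + o**2) + 0 = 2*o**2 + 0 = 2*o**2)
y(L) = L**2 + 4*L (y(L) = (L**2 + 3*L) + L = L**2 + 4*L)
y(-86) - H(135, v(4)) = -86*(4 - 86) - 1*63 = -86*(-82) - 63 = 7052 - 63 = 6989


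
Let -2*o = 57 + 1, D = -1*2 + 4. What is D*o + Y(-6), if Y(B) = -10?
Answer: -68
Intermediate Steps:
D = 2 (D = -2 + 4 = 2)
o = -29 (o = -(57 + 1)/2 = -½*58 = -29)
D*o + Y(-6) = 2*(-29) - 10 = -58 - 10 = -68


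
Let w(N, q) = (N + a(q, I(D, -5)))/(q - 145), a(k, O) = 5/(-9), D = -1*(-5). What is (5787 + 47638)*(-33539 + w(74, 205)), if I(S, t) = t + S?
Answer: -193509613315/108 ≈ -1.7918e+9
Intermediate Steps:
D = 5
I(S, t) = S + t
a(k, O) = -5/9 (a(k, O) = 5*(-1/9) = -5/9)
w(N, q) = (-5/9 + N)/(-145 + q) (w(N, q) = (N - 5/9)/(q - 145) = (-5/9 + N)/(-145 + q))
(5787 + 47638)*(-33539 + w(74, 205)) = (5787 + 47638)*(-33539 + (-5/9 + 74)/(-145 + 205)) = 53425*(-33539 + (661/9)/60) = 53425*(-33539 + (1/60)*(661/9)) = 53425*(-33539 + 661/540) = 53425*(-18110399/540) = -193509613315/108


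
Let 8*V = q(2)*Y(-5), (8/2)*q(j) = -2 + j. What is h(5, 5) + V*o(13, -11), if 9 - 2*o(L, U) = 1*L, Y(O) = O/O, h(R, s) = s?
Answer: 5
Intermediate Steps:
Y(O) = 1
q(j) = -½ + j/4 (q(j) = (-2 + j)/4 = -½ + j/4)
V = 0 (V = ((-½ + (¼)*2)*1)/8 = ((-½ + ½)*1)/8 = (0*1)/8 = (⅛)*0 = 0)
o(L, U) = 9/2 - L/2
h(5, 5) + V*o(13, -11) = 5 + 0*(9/2 - ½*13) = 5 + 0*(9/2 - 13/2) = 5 + 0*(-2) = 5 + 0 = 5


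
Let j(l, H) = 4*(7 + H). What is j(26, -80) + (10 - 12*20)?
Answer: -522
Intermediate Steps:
j(l, H) = 28 + 4*H
j(26, -80) + (10 - 12*20) = (28 + 4*(-80)) + (10 - 12*20) = (28 - 320) + (10 - 240) = -292 - 230 = -522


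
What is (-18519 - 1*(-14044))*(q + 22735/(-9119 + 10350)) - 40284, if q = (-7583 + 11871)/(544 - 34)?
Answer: -10079906459/62781 ≈ -1.6056e+5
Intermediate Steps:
q = 2144/255 (q = 4288/510 = 4288*(1/510) = 2144/255 ≈ 8.4078)
(-18519 - 1*(-14044))*(q + 22735/(-9119 + 10350)) - 40284 = (-18519 - 1*(-14044))*(2144/255 + 22735/(-9119 + 10350)) - 40284 = (-18519 + 14044)*(2144/255 + 22735/1231) - 40284 = -4475*(2144/255 + 22735*(1/1231)) - 40284 = -4475*(2144/255 + 22735/1231) - 40284 = -4475*8436689/313905 - 40284 = -7550836655/62781 - 40284 = -10079906459/62781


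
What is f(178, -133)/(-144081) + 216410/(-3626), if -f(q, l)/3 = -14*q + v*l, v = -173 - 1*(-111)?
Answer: -246968073/4146331 ≈ -59.563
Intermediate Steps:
v = -62 (v = -173 + 111 = -62)
f(q, l) = 42*q + 186*l (f(q, l) = -3*(-14*q - 62*l) = -3*(-62*l - 14*q) = 42*q + 186*l)
f(178, -133)/(-144081) + 216410/(-3626) = (42*178 + 186*(-133))/(-144081) + 216410/(-3626) = (7476 - 24738)*(-1/144081) + 216410*(-1/3626) = -17262*(-1/144081) - 108205/1813 = 274/2287 - 108205/1813 = -246968073/4146331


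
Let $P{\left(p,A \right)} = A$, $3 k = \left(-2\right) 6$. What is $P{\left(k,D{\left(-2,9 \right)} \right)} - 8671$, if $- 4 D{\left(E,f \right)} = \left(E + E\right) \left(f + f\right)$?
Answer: $-8653$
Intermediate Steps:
$k = -4$ ($k = \frac{\left(-2\right) 6}{3} = \frac{1}{3} \left(-12\right) = -4$)
$D{\left(E,f \right)} = - E f$ ($D{\left(E,f \right)} = - \frac{\left(E + E\right) \left(f + f\right)}{4} = - \frac{2 E 2 f}{4} = - \frac{4 E f}{4} = - E f$)
$P{\left(k,D{\left(-2,9 \right)} \right)} - 8671 = \left(-1\right) \left(-2\right) 9 - 8671 = 18 - 8671 = -8653$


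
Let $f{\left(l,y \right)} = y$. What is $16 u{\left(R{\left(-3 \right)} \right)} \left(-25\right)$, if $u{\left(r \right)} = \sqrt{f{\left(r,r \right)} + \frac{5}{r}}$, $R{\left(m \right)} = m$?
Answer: $- \frac{400 i \sqrt{42}}{3} \approx - 864.1 i$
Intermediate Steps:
$u{\left(r \right)} = \sqrt{r + \frac{5}{r}}$
$16 u{\left(R{\left(-3 \right)} \right)} \left(-25\right) = 16 \sqrt{-3 + \frac{5}{-3}} \left(-25\right) = 16 \sqrt{-3 + 5 \left(- \frac{1}{3}\right)} \left(-25\right) = 16 \sqrt{-3 - \frac{5}{3}} \left(-25\right) = 16 \sqrt{- \frac{14}{3}} \left(-25\right) = 16 \frac{i \sqrt{42}}{3} \left(-25\right) = \frac{16 i \sqrt{42}}{3} \left(-25\right) = - \frac{400 i \sqrt{42}}{3}$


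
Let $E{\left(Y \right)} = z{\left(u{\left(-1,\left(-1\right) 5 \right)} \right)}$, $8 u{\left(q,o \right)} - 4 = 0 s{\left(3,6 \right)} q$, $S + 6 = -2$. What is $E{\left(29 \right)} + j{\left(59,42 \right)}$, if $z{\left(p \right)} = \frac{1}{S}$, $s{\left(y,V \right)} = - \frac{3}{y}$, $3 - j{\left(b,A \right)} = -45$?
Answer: $\frac{383}{8} \approx 47.875$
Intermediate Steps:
$j{\left(b,A \right)} = 48$ ($j{\left(b,A \right)} = 3 - -45 = 3 + 45 = 48$)
$S = -8$ ($S = -6 - 2 = -8$)
$u{\left(q,o \right)} = \frac{1}{2}$ ($u{\left(q,o \right)} = \frac{1}{2} + \frac{0 \left(- \frac{3}{3}\right) q}{8} = \frac{1}{2} + \frac{0 \left(\left(-3\right) \frac{1}{3}\right) q}{8} = \frac{1}{2} + \frac{0 \left(-1\right) q}{8} = \frac{1}{2} + \frac{0 q}{8} = \frac{1}{2} + \frac{1}{8} \cdot 0 = \frac{1}{2} + 0 = \frac{1}{2}$)
$z{\left(p \right)} = - \frac{1}{8}$ ($z{\left(p \right)} = \frac{1}{-8} = - \frac{1}{8}$)
$E{\left(Y \right)} = - \frac{1}{8}$
$E{\left(29 \right)} + j{\left(59,42 \right)} = - \frac{1}{8} + 48 = \frac{383}{8}$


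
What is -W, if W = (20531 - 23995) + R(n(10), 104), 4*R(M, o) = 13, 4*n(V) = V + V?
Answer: 13843/4 ≈ 3460.8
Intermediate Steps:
n(V) = V/2 (n(V) = (V + V)/4 = (2*V)/4 = V/2)
R(M, o) = 13/4 (R(M, o) = (¼)*13 = 13/4)
W = -13843/4 (W = (20531 - 23995) + 13/4 = -3464 + 13/4 = -13843/4 ≈ -3460.8)
-W = -1*(-13843/4) = 13843/4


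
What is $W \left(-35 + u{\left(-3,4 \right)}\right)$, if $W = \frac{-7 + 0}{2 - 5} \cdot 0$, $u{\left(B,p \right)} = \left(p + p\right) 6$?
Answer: $0$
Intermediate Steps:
$u{\left(B,p \right)} = 12 p$ ($u{\left(B,p \right)} = 2 p 6 = 12 p$)
$W = 0$ ($W = - \frac{7}{-3} \cdot 0 = \left(-7\right) \left(- \frac{1}{3}\right) 0 = \frac{7}{3} \cdot 0 = 0$)
$W \left(-35 + u{\left(-3,4 \right)}\right) = 0 \left(-35 + 12 \cdot 4\right) = 0 \left(-35 + 48\right) = 0 \cdot 13 = 0$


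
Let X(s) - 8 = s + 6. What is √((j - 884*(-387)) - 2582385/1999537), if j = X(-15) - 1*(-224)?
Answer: √1368684912798798394/1999537 ≈ 585.09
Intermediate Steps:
X(s) = 14 + s (X(s) = 8 + (s + 6) = 8 + (6 + s) = 14 + s)
j = 223 (j = (14 - 15) - 1*(-224) = -1 + 224 = 223)
√((j - 884*(-387)) - 2582385/1999537) = √((223 - 884*(-387)) - 2582385/1999537) = √((223 + 342108) - 2582385*1/1999537) = √(342331 - 2582385/1999537) = √(684500918362/1999537) = √1368684912798798394/1999537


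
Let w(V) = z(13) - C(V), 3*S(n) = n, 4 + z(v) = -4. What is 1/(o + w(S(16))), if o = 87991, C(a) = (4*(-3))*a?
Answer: 1/88047 ≈ 1.1358e-5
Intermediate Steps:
C(a) = -12*a
z(v) = -8 (z(v) = -4 - 4 = -8)
S(n) = n/3
w(V) = -8 + 12*V (w(V) = -8 - (-12)*V = -8 + 12*V)
1/(o + w(S(16))) = 1/(87991 + (-8 + 12*((⅓)*16))) = 1/(87991 + (-8 + 12*(16/3))) = 1/(87991 + (-8 + 64)) = 1/(87991 + 56) = 1/88047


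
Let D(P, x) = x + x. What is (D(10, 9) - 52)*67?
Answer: -2278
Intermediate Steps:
D(P, x) = 2*x
(D(10, 9) - 52)*67 = (2*9 - 52)*67 = (18 - 52)*67 = -34*67 = -2278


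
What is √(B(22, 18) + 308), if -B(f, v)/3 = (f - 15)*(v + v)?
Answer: 8*I*√7 ≈ 21.166*I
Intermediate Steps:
B(f, v) = -6*v*(-15 + f) (B(f, v) = -3*(f - 15)*(v + v) = -3*(-15 + f)*2*v = -6*v*(-15 + f))
√(B(22, 18) + 308) = √(6*18*(15 - 1*22) + 308) = √(6*18*(15 - 22) + 308) = √(6*18*(-7) + 308) = √(-756 + 308) = √(-448) = 8*I*√7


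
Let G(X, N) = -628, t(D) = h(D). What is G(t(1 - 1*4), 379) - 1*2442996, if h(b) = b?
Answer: -2443624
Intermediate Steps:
t(D) = D
G(t(1 - 1*4), 379) - 1*2442996 = -628 - 1*2442996 = -628 - 2442996 = -2443624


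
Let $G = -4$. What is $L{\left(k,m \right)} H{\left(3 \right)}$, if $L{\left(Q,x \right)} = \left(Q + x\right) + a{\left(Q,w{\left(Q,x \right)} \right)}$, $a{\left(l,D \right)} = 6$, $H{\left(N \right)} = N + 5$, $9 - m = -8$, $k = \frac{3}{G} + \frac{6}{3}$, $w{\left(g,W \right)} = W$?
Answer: $194$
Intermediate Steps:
$k = \frac{5}{4}$ ($k = \frac{3}{-4} + \frac{6}{3} = 3 \left(- \frac{1}{4}\right) + 6 \cdot \frac{1}{3} = - \frac{3}{4} + 2 = \frac{5}{4} \approx 1.25$)
$m = 17$ ($m = 9 - -8 = 9 + 8 = 17$)
$H{\left(N \right)} = 5 + N$
$L{\left(Q,x \right)} = 6 + Q + x$ ($L{\left(Q,x \right)} = \left(Q + x\right) + 6 = 6 + Q + x$)
$L{\left(k,m \right)} H{\left(3 \right)} = \left(6 + \frac{5}{4} + 17\right) \left(5 + 3\right) = \frac{97}{4} \cdot 8 = 194$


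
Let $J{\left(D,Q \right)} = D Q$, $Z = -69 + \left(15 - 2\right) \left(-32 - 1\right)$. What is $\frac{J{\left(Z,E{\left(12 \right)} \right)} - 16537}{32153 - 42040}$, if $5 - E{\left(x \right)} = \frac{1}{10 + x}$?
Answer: $\frac{209048}{108757} \approx 1.9222$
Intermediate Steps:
$E{\left(x \right)} = 5 - \frac{1}{10 + x}$
$Z = -498$ ($Z = -69 + 13 \left(-33\right) = -69 - 429 = -498$)
$\frac{J{\left(Z,E{\left(12 \right)} \right)} - 16537}{32153 - 42040} = \frac{- 498 \frac{49 + 5 \cdot 12}{10 + 12} - 16537}{32153 - 42040} = \frac{- 498 \frac{49 + 60}{22} - 16537}{-9887} = \left(- 498 \cdot \frac{1}{22} \cdot 109 - 16537\right) \left(- \frac{1}{9887}\right) = \left(\left(-498\right) \frac{109}{22} - 16537\right) \left(- \frac{1}{9887}\right) = \left(- \frac{27141}{11} - 16537\right) \left(- \frac{1}{9887}\right) = \left(- \frac{209048}{11}\right) \left(- \frac{1}{9887}\right) = \frac{209048}{108757}$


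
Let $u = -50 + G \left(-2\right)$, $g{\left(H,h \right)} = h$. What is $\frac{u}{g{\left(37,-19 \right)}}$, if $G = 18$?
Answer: $\frac{86}{19} \approx 4.5263$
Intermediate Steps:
$u = -86$ ($u = -50 + 18 \left(-2\right) = -50 - 36 = -86$)
$\frac{u}{g{\left(37,-19 \right)}} = - \frac{86}{-19} = \left(-86\right) \left(- \frac{1}{19}\right) = \frac{86}{19}$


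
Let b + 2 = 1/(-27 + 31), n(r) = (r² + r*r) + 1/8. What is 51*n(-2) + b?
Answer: 3301/8 ≈ 412.63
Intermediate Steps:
n(r) = ⅛ + 2*r² (n(r) = (r² + r²) + ⅛ = 2*r² + ⅛ = ⅛ + 2*r²)
b = -7/4 (b = -2 + 1/(-27 + 31) = -2 + 1/4 = -2 + ¼ = -7/4 ≈ -1.7500)
51*n(-2) + b = 51*(⅛ + 2*(-2)²) - 7/4 = 51*(⅛ + 2*4) - 7/4 = 51*(⅛ + 8) - 7/4 = 51*(65/8) - 7/4 = 3315/8 - 7/4 = 3301/8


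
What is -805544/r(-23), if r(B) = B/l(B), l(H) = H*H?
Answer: 18527512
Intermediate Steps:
l(H) = H²
r(B) = 1/B (r(B) = B/(B²) = B/B² = 1/B)
-805544/r(-23) = -805544/(1/(-23)) = -805544/(-1/23) = -805544*(-23) = 18527512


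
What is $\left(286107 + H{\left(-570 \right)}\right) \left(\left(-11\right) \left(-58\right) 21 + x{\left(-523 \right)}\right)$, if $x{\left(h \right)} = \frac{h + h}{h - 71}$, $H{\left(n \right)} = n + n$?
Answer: $\frac{126010159327}{33} \approx 3.8185 \cdot 10^{9}$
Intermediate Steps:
$H{\left(n \right)} = 2 n$
$x{\left(h \right)} = \frac{2 h}{-71 + h}$
$\left(286107 + H{\left(-570 \right)}\right) \left(\left(-11\right) \left(-58\right) 21 + x{\left(-523 \right)}\right) = \left(286107 + 2 \left(-570\right)\right) \left(\left(-11\right) \left(-58\right) 21 + 2 \left(-523\right) \frac{1}{-71 - 523}\right) = \left(286107 - 1140\right) \left(638 \cdot 21 + 2 \left(-523\right) \frac{1}{-594}\right) = 284967 \left(13398 + 2 \left(-523\right) \left(- \frac{1}{594}\right)\right) = 284967 \left(13398 + \frac{523}{297}\right) = 284967 \cdot \frac{3979729}{297} = \frac{126010159327}{33}$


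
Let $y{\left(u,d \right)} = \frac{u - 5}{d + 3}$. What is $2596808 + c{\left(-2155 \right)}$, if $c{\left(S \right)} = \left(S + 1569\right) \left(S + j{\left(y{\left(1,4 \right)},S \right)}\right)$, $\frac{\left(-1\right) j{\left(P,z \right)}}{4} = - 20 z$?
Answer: $104886038$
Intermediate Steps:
$y{\left(u,d \right)} = \frac{-5 + u}{3 + d}$
$j{\left(P,z \right)} = 80 z$ ($j{\left(P,z \right)} = - 4 \left(- 20 z\right) = 80 z$)
$c{\left(S \right)} = 81 S \left(1569 + S\right)$ ($c{\left(S \right)} = \left(S + 1569\right) \left(S + 80 S\right) = \left(1569 + S\right) 81 S = 81 S \left(1569 + S\right)$)
$2596808 + c{\left(-2155 \right)} = 2596808 + 81 \left(-2155\right) \left(1569 - 2155\right) = 2596808 + 81 \left(-2155\right) \left(-586\right) = 2596808 + 102289230 = 104886038$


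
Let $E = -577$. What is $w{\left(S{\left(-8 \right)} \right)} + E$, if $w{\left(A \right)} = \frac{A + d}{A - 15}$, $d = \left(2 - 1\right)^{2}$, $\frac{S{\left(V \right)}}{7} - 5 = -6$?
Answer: $- \frac{6344}{11} \approx -576.73$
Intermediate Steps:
$S{\left(V \right)} = -7$ ($S{\left(V \right)} = 35 + 7 \left(-6\right) = 35 - 42 = -7$)
$d = 1$ ($d = 1^{2} = 1$)
$w{\left(A \right)} = \frac{1 + A}{-15 + A}$ ($w{\left(A \right)} = \frac{A + 1}{A - 15} = \frac{1 + A}{-15 + A}$)
$w{\left(S{\left(-8 \right)} \right)} + E = \frac{1 - 7}{-15 - 7} - 577 = \frac{1}{-22} \left(-6\right) - 577 = \left(- \frac{1}{22}\right) \left(-6\right) - 577 = \frac{3}{11} - 577 = - \frac{6344}{11}$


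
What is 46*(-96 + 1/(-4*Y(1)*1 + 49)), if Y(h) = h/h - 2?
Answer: -234002/53 ≈ -4415.1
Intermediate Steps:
Y(h) = -1 (Y(h) = 1 - 2 = -1)
46*(-96 + 1/(-4*Y(1)*1 + 49)) = 46*(-96 + 1/(-4*(-1)*1 + 49)) = 46*(-96 + 1/(4*1 + 49)) = 46*(-96 + 1/(4 + 49)) = 46*(-96 + 1/53) = 46*(-5087/53) = -234002/53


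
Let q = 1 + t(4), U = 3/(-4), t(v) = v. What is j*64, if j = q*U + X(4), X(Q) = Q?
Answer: 16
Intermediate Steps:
U = -¾ (U = 3*(-¼) = -¾ ≈ -0.75000)
q = 5 (q = 1 + 4 = 5)
j = ¼ (j = 5*(-¾) + 4 = -15/4 + 4 = ¼ ≈ 0.25000)
j*64 = (¼)*64 = 16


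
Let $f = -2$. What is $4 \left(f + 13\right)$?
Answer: $44$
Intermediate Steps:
$4 \left(f + 13\right) = 4 \left(-2 + 13\right) = 4 \cdot 11 = 44$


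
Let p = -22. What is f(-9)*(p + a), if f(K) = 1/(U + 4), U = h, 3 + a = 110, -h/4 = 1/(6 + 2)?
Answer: 170/7 ≈ 24.286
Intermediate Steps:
h = -1/2 (h = -4/(6 + 2) = -4/8 = -4*1/8 = -1/2 ≈ -0.50000)
a = 107 (a = -3 + 110 = 107)
U = -1/2 ≈ -0.50000
f(K) = 2/7 (f(K) = 1/(-1/2 + 4) = 1/(7/2) = 2/7)
f(-9)*(p + a) = 2*(-22 + 107)/7 = (2/7)*85 = 170/7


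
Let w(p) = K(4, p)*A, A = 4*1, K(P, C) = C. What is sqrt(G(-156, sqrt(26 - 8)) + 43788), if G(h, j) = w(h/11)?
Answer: 2*sqrt(1322871)/11 ≈ 209.12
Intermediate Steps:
A = 4
w(p) = 4*p (w(p) = p*4 = 4*p)
G(h, j) = 4*h/11 (G(h, j) = 4*(h/11) = 4*h/11)
sqrt(G(-156, sqrt(26 - 8)) + 43788) = sqrt((4/11)*(-156) + 43788) = sqrt(-624/11 + 43788) = sqrt(481044/11) = 2*sqrt(1322871)/11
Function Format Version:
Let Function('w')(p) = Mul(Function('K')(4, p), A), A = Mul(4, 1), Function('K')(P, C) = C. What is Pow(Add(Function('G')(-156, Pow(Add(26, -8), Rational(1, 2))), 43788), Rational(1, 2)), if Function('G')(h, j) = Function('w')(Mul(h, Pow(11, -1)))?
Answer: Mul(Rational(2, 11), Pow(1322871, Rational(1, 2))) ≈ 209.12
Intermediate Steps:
A = 4
Function('w')(p) = Mul(4, p) (Function('w')(p) = Mul(p, 4) = Mul(4, p))
Function('G')(h, j) = Mul(Rational(4, 11), h) (Function('G')(h, j) = Mul(4, Mul(h, Pow(11, -1))) = Mul(4, Mul(h, Rational(1, 11))) = Mul(4, Mul(Rational(1, 11), h)) = Mul(Rational(4, 11), h))
Pow(Add(Function('G')(-156, Pow(Add(26, -8), Rational(1, 2))), 43788), Rational(1, 2)) = Pow(Add(Mul(Rational(4, 11), -156), 43788), Rational(1, 2)) = Pow(Add(Rational(-624, 11), 43788), Rational(1, 2)) = Pow(Rational(481044, 11), Rational(1, 2)) = Mul(Rational(2, 11), Pow(1322871, Rational(1, 2)))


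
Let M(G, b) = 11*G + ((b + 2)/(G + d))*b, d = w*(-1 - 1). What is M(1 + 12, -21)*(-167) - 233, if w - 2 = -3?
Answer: -142781/5 ≈ -28556.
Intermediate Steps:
w = -1 (w = 2 - 3 = -1)
d = 2 (d = -(-1 - 1) = -1*(-2) = 2)
M(G, b) = 11*G + b*(2 + b)/(2 + G) (M(G, b) = 11*G + ((b + 2)/(G + 2))*b = 11*G + ((2 + b)/(2 + G))*b = 11*G + b*(2 + b)/(2 + G))
M(1 + 12, -21)*(-167) - 233 = (((-21)² + 2*(-21) + 11*(1 + 12)² + 22*(1 + 12))/(2 + (1 + 12)))*(-167) - 233 = ((441 - 42 + 11*13² + 22*13)/(2 + 13))*(-167) - 233 = ((441 - 42 + 11*169 + 286)/15)*(-167) - 233 = ((441 - 42 + 1859 + 286)/15)*(-167) - 233 = ((1/15)*2544)*(-167) - 233 = (848/5)*(-167) - 233 = -141616/5 - 233 = -142781/5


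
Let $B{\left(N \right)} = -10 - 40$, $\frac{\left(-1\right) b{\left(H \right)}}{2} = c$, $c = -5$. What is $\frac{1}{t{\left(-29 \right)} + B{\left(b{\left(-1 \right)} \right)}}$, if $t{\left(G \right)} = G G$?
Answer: $\frac{1}{791} \approx 0.0012642$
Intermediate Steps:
$t{\left(G \right)} = G^{2}$
$b{\left(H \right)} = 10$ ($b{\left(H \right)} = \left(-2\right) \left(-5\right) = 10$)
$B{\left(N \right)} = -50$ ($B{\left(N \right)} = -10 - 40 = -50$)
$\frac{1}{t{\left(-29 \right)} + B{\left(b{\left(-1 \right)} \right)}} = \frac{1}{\left(-29\right)^{2} - 50} = \frac{1}{841 - 50} = \frac{1}{791}$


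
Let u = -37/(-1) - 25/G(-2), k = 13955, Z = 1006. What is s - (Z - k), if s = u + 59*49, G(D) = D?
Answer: 31779/2 ≈ 15890.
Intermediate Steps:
u = 99/2 (u = -37/(-1) - 25/(-2) = -37*(-1) - 25*(-½) = 37 + 25/2 = 99/2 ≈ 49.500)
s = 5881/2 (s = 99/2 + 59*49 = 99/2 + 2891 = 5881/2 ≈ 2940.5)
s - (Z - k) = 5881/2 - (1006 - 1*13955) = 5881/2 - (1006 - 13955) = 5881/2 - 1*(-12949) = 5881/2 + 12949 = 31779/2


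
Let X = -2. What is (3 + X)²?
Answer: 1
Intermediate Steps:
(3 + X)² = (3 - 2)² = 1² = 1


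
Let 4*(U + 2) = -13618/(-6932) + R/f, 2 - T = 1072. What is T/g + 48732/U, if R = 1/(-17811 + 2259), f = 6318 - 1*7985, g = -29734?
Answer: -130201951776732569747/4031402031503105 ≈ -32297.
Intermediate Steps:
T = -1070 (T = 2 - 1*1072 = 2 - 1072 = -1070)
f = -1667 (f = 6318 - 7985 = -1667)
R = -1/15552 (R = 1/(-15552) = -1/15552 ≈ -6.4300e-5)
U = -271164460315/179713375488 (U = -2 + (-13618/(-6932) - 1/15552/(-1667))/4 = -2 + (-13618*(-1/6932) - 1/15552*(-1/1667))/4 = -2 + (6809/3466 + 1/25925184)/4 = -2 + (¼)*(88262290661/44928343872) = -2 + 88262290661/179713375488 = -271164460315/179713375488 ≈ -1.5089)
T/g + 48732/U = -1070/(-29734) + 48732/(-271164460315/179713375488) = -1070*(-1/29734) + 48732*(-179713375488/271164460315) = 535/14867 - 8757792214281216/271164460315 = -130201951776732569747/4031402031503105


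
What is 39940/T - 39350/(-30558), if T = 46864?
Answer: 383073115/179008764 ≈ 2.1400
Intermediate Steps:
39940/T - 39350/(-30558) = 39940/46864 - 39350/(-30558) = 39940*(1/46864) - 39350*(-1/30558) = 9985/11716 + 19675/15279 = 383073115/179008764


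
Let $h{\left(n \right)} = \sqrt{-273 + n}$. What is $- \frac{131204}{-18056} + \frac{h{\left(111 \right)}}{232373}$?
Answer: $\frac{32801}{4514} + \frac{9 i \sqrt{2}}{232373} \approx 7.2665 + 5.4774 \cdot 10^{-5} i$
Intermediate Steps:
$- \frac{131204}{-18056} + \frac{h{\left(111 \right)}}{232373} = - \frac{131204}{-18056} + \frac{\sqrt{-273 + 111}}{232373} = \left(-131204\right) \left(- \frac{1}{18056}\right) + \sqrt{-162} \cdot \frac{1}{232373} = \frac{32801}{4514} + 9 i \sqrt{2} \cdot \frac{1}{232373} = \frac{32801}{4514} + \frac{9 i \sqrt{2}}{232373}$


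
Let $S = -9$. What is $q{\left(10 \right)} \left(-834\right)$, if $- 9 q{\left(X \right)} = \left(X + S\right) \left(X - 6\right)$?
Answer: $\frac{1112}{3} \approx 370.67$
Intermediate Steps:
$q{\left(X \right)} = - \frac{\left(-9 + X\right) \left(-6 + X\right)}{9}$ ($q{\left(X \right)} = - \frac{\left(X - 9\right) \left(X - 6\right)}{9} = - \frac{\left(-9 + X\right) \left(-6 + X\right)}{9}$)
$q{\left(10 \right)} \left(-834\right) = \left(-6 - \frac{10^{2}}{9} + \frac{5}{3} \cdot 10\right) \left(-834\right) = \left(-6 - \frac{100}{9} + \frac{50}{3}\right) \left(-834\right) = \left(- \frac{4}{9}\right) \left(-834\right) = \frac{1112}{3}$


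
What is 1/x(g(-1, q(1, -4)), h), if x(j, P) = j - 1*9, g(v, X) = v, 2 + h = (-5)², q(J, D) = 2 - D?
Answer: -⅒ ≈ -0.10000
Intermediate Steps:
h = 23 (h = -2 + (-5)² = -2 + 25 = 23)
x(j, P) = -9 + j (x(j, P) = j - 9 = -9 + j)
1/x(g(-1, q(1, -4)), h) = 1/(-9 - 1) = 1/(-10) = -⅒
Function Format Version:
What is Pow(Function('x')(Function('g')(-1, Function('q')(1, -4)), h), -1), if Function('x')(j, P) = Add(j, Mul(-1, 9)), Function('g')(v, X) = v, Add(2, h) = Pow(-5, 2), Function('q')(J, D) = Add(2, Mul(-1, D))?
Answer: Rational(-1, 10) ≈ -0.10000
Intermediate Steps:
h = 23 (h = Add(-2, Pow(-5, 2)) = Add(-2, 25) = 23)
Function('x')(j, P) = Add(-9, j) (Function('x')(j, P) = Add(j, -9) = Add(-9, j))
Pow(Function('x')(Function('g')(-1, Function('q')(1, -4)), h), -1) = Pow(Add(-9, -1), -1) = Pow(-10, -1) = Rational(-1, 10)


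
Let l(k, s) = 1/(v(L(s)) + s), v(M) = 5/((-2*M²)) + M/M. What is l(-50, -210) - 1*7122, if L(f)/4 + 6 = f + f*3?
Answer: -34090961644698/4786708613 ≈ -7122.0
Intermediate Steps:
L(f) = -24 + 16*f (L(f) = -24 + 4*(f + f*3) = -24 + 4*(f + 3*f) = -24 + 4*(4*f) = -24 + 16*f)
v(M) = 1 - 5/(2*M²) (v(M) = 5*(-1/(2*M²)) + 1 = -5/(2*M²) + 1 = 1 - 5/(2*M²))
l(k, s) = 1/(1 + s - 5/(2*(-24 + 16*s)²)) (l(k, s) = 1/((1 - 5/(2*(-24 + 16*s)²)) + s) = 1/(1 + s - 5/(2*(-24 + 16*s)²)))
l(-50, -210) - 1*7122 = 1/(1 - 210 - 5/(2*(-24 + 16*(-210))²)) - 1*7122 = 1/(1 - 210 - 5/(2*(-24 - 3360)²)) - 7122 = 1/(1 - 210 - 5/2/(-3384)²) - 7122 = 1/(1 - 210 - 5/2*1/11451456) - 7122 = 1/(1 - 210 - 5/22902912) - 7122 = 1/(-4786708613/22902912) - 7122 = -22902912/4786708613 - 7122 = -34090961644698/4786708613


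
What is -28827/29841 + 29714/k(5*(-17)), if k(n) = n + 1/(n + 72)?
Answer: -275212472/785813 ≈ -350.23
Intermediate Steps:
k(n) = n + 1/(72 + n)
-28827/29841 + 29714/k(5*(-17)) = -28827/29841 + 29714/(((1 + (5*(-17))² + 72*(5*(-17)))/(72 + 5*(-17)))) = -28827*1/29841 + 29714/(((1 + (-85)² + 72*(-85))/(72 - 85))) = -9609/9947 + 29714/(((1 + 7225 - 6120)/(-13))) = -9609/9947 + 29714/((-1/13*1106)) = -9609/9947 + 29714/(-1106/13) = -9609/9947 + 29714*(-13/1106) = -9609/9947 - 193141/553 = -275212472/785813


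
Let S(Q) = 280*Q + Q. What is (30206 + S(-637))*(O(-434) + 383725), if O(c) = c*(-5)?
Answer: -57417702945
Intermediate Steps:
O(c) = -5*c
S(Q) = 281*Q
(30206 + S(-637))*(O(-434) + 383725) = (30206 + 281*(-637))*(-5*(-434) + 383725) = (30206 - 178997)*(2170 + 383725) = -148791*385895 = -57417702945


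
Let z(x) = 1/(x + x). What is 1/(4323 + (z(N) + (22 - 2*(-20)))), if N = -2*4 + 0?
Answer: 16/70159 ≈ 0.00022805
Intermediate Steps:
N = -8 (N = -8 + 0 = -8)
z(x) = 1/(2*x)
1/(4323 + (z(N) + (22 - 2*(-20)))) = 1/(4323 + ((½)/(-8) + (22 - 2*(-20)))) = 1/(4323 + ((½)*(-⅛) + (22 + 40))) = 1/(4323 + (-1/16 + 62)) = 1/(4323 + 991/16) = 1/(70159/16) = 16/70159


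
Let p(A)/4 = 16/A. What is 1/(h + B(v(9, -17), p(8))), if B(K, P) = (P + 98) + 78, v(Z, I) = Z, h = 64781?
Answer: 1/64965 ≈ 1.5393e-5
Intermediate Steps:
p(A) = 64/A (p(A) = 4*(16/A) = 64/A)
B(K, P) = 176 + P (B(K, P) = (98 + P) + 78 = 176 + P)
1/(h + B(v(9, -17), p(8))) = 1/(64781 + (176 + 64/8)) = 1/(64781 + (176 + 64*(1/8))) = 1/(64781 + (176 + 8)) = 1/(64781 + 184) = 1/64965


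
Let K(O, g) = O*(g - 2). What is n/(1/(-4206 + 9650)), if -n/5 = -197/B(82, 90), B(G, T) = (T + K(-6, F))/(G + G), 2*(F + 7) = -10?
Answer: 439711880/87 ≈ 5.0542e+6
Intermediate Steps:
F = -12 (F = -7 + (1/2)*(-10) = -7 - 5 = -12)
K(O, g) = O*(-2 + g)
B(G, T) = (84 + T)/(2*G) (B(G, T) = (T - 6*(-2 - 12))/(G + G) = (T - 6*(-14))/((2*G)) = (T + 84)*(1/(2*G)) = (84 + T)*(1/(2*G)) = (84 + T)/(2*G))
n = 80770/87 (n = -(-985)/((1/2)*(84 + 90)/82) = -(-985)/((1/2)*(1/82)*174) = -(-985)/87/82 = -(-985)*82/87 = -5*(-16154/87) = 80770/87 ≈ 928.39)
n/(1/(-4206 + 9650)) = 80770/(87*(1/(-4206 + 9650))) = 80770/(87*(1/5444)) = (80770/87)*5444 = 439711880/87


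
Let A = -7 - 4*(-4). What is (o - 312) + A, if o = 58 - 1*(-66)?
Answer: -179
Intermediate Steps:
o = 124 (o = 58 + 66 = 124)
A = 9 (A = -7 + 16 = 9)
(o - 312) + A = (124 - 312) + 9 = -188 + 9 = -179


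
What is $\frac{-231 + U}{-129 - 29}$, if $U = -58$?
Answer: $\frac{289}{158} \approx 1.8291$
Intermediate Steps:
$\frac{-231 + U}{-129 - 29} = \frac{-231 - 58}{-129 - 29} = - \frac{289}{-158} = \left(-289\right) \left(- \frac{1}{158}\right) = \frac{289}{158}$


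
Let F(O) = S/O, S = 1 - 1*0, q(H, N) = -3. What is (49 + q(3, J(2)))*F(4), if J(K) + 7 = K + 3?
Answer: 23/2 ≈ 11.500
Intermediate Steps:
J(K) = -4 + K (J(K) = -7 + (K + 3) = -7 + (3 + K) = -4 + K)
S = 1 (S = 1 + 0 = 1)
F(O) = 1/O
(49 + q(3, J(2)))*F(4) = (49 - 3)/4 = 46*(¼) = 23/2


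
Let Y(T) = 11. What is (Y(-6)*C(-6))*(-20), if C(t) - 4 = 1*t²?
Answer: -8800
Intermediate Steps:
C(t) = 4 + t² (C(t) = 4 + 1*t² = 4 + t²)
(Y(-6)*C(-6))*(-20) = (11*(4 + (-6)²))*(-20) = (11*(4 + 36))*(-20) = (11*40)*(-20) = 440*(-20) = -8800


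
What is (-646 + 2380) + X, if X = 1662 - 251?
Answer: 3145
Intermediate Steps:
X = 1411
(-646 + 2380) + X = (-646 + 2380) + 1411 = 1734 + 1411 = 3145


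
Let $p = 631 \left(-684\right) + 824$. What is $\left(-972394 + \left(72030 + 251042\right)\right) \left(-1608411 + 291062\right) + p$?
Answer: $855383256598$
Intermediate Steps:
$p = -430780$ ($p = -431604 + 824 = -430780$)
$\left(-972394 + \left(72030 + 251042\right)\right) \left(-1608411 + 291062\right) + p = \left(-972394 + \left(72030 + 251042\right)\right) \left(-1608411 + 291062\right) - 430780 = \left(-972394 + 323072\right) \left(-1317349\right) - 430780 = \left(-649322\right) \left(-1317349\right) - 430780 = 855383687378 - 430780 = 855383256598$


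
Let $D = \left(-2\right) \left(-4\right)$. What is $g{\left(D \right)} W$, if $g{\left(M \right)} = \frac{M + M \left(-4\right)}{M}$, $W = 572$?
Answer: $-1716$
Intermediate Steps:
$D = 8$
$g{\left(M \right)} = -3$ ($g{\left(M \right)} = \frac{M - 4 M}{M} = \frac{\left(-3\right) M}{M} = -3$)
$g{\left(D \right)} W = \left(-3\right) 572 = -1716$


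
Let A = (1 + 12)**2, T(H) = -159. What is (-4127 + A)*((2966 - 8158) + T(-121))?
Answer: 21179258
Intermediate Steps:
A = 169 (A = 13**2 = 169)
(-4127 + A)*((2966 - 8158) + T(-121)) = (-4127 + 169)*((2966 - 8158) - 159) = -3958*(-5192 - 159) = -3958*(-5351) = 21179258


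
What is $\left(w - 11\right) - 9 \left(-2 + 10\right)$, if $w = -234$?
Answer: $-317$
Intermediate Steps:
$\left(w - 11\right) - 9 \left(-2 + 10\right) = \left(-234 - 11\right) - 9 \left(-2 + 10\right) = -245 - 72 = -317$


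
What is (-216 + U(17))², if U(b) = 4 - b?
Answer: 52441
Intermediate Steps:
(-216 + U(17))² = (-216 + (4 - 1*17))² = (-216 + (4 - 17))² = (-216 - 13)² = (-229)² = 52441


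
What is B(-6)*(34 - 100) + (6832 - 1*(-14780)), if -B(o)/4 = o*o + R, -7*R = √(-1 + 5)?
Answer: 217284/7 ≈ 31041.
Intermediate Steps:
R = -2/7 (R = -√(-1 + 5)/7 = -√4/7 = -⅐*2 = -2/7 ≈ -0.28571)
B(o) = 8/7 - 4*o² (B(o) = -4*(o*o - 2/7) = -4*(o² - 2/7) = -4*(-2/7 + o²) = 8/7 - 4*o²)
B(-6)*(34 - 100) + (6832 - 1*(-14780)) = (8/7 - 4*(-6)²)*(34 - 100) + (6832 - 1*(-14780)) = (8/7 - 4*36)*(-66) + (6832 + 14780) = (8/7 - 144)*(-66) + 21612 = -1000/7*(-66) + 21612 = 66000/7 + 21612 = 217284/7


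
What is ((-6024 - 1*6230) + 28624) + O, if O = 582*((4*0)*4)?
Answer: 16370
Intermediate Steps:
O = 0 (O = 582*(0*4) = 582*0 = 0)
((-6024 - 1*6230) + 28624) + O = ((-6024 - 1*6230) + 28624) + 0 = ((-6024 - 6230) + 28624) + 0 = (-12254 + 28624) + 0 = 16370 + 0 = 16370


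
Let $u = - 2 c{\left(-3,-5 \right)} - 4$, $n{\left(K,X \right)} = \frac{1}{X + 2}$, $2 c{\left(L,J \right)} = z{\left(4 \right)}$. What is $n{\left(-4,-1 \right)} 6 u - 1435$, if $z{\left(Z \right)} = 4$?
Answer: $-1483$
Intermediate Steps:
$c{\left(L,J \right)} = 2$ ($c{\left(L,J \right)} = \frac{1}{2} \cdot 4 = 2$)
$n{\left(K,X \right)} = \frac{1}{2 + X}$
$u = -8$ ($u = \left(-2\right) 2 - 4 = -4 - 4 = -8$)
$n{\left(-4,-1 \right)} 6 u - 1435 = \frac{1}{2 - 1} \cdot 6 \left(-8\right) - 1435 = 1^{-1} \cdot 6 \left(-8\right) - 1435 = 1 \cdot 6 \left(-8\right) - 1435 = 6 \left(-8\right) - 1435 = -48 - 1435 = -1483$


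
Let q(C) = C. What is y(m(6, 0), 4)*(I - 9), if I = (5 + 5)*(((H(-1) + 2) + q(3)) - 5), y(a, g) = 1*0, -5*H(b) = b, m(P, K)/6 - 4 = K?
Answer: 0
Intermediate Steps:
m(P, K) = 24 + 6*K
H(b) = -b/5
y(a, g) = 0
I = 2 (I = (5 + 5)*(((-⅕*(-1) + 2) + 3) - 5) = 10*(((⅕ + 2) + 3) - 5) = 10*((11/5 + 3) - 5) = 10*(26/5 - 5) = 10*(⅕) = 2)
y(m(6, 0), 4)*(I - 9) = 0*(2 - 9) = 0*(-7) = 0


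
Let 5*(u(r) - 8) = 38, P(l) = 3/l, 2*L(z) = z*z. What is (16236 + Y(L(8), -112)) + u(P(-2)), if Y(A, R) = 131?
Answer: 81913/5 ≈ 16383.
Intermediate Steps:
L(z) = z²/2 (L(z) = (z*z)/2 = z²/2)
u(r) = 78/5 (u(r) = 8 + (⅕)*38 = 8 + 38/5 = 78/5)
(16236 + Y(L(8), -112)) + u(P(-2)) = (16236 + 131) + 78/5 = 16367 + 78/5 = 81913/5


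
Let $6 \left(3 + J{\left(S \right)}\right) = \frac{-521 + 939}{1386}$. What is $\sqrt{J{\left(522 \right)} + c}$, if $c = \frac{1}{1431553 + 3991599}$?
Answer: $\frac{i \sqrt{439189178449413}}{12202092} \approx 1.7175 i$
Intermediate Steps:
$J{\left(S \right)} = - \frac{1115}{378}$ ($J{\left(S \right)} = -3 + \frac{\left(-521 + 939\right) \frac{1}{1386}}{6} = -3 + \frac{418 \cdot \frac{1}{1386}}{6} = -3 + \frac{1}{6} \cdot \frac{19}{63} = -3 + \frac{19}{378} = - \frac{1115}{378}$)
$c = \frac{1}{5423152} \approx 1.8439 \cdot 10^{-7}$
$\sqrt{J{\left(522 \right)} + c} = \sqrt{- \frac{1115}{378} + \frac{1}{5423152}} = \sqrt{- \frac{431915293}{146425104}} = \frac{i \sqrt{439189178449413}}{12202092}$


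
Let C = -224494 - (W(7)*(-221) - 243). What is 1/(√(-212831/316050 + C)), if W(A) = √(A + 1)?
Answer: -35*I*√258/√(70874741381 - 139694100*√2) ≈ -0.0021146*I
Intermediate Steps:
W(A) = √(1 + A)
C = -224251 + 442*√2 (C = -224494 - (√(1 + 7)*(-221) - 243) = -224494 - (√8*(-221) - 243) = -224494 - ((2*√2)*(-221) - 243) = -224494 - (-442*√2 - 243) = -224494 - (-243 - 442*√2) = -224494 + (243 + 442*√2) = -224251 + 442*√2 ≈ -2.2363e+5)
1/(√(-212831/316050 + C)) = 1/(√(-212831/316050 + (-224251 + 442*√2))) = 1/(√(-70874741381/316050 + 442*√2)) = (-70874741381/316050 + 442*√2)^(-½)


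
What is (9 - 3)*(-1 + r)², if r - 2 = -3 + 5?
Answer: 54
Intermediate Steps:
r = 4 (r = 2 + (-3 + 5) = 2 + 2 = 4)
(9 - 3)*(-1 + r)² = (9 - 3)*(-1 + 4)² = 6*3² = 6*9 = 54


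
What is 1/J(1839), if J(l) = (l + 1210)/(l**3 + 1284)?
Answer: 6219354003/3049 ≈ 2.0398e+6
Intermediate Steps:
J(l) = (1210 + l)/(1284 + l**3)
1/J(1839) = 1/((1210 + 1839)/(1284 + 1839**3)) = 1/(3049/(1284 + 6219352719)) = 1/(3049/6219354003) = 6219354003/3049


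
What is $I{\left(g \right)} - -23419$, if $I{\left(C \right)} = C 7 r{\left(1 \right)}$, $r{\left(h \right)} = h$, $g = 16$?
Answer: $23531$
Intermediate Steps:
$I{\left(C \right)} = 7 C$ ($I{\left(C \right)} = C 7 \cdot 1 = 7 C 1 = 7 C$)
$I{\left(g \right)} - -23419 = 7 \cdot 16 - -23419 = 112 + 23419 = 23531$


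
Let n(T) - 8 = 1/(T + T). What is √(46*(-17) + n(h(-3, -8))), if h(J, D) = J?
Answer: I*√27870/6 ≈ 27.824*I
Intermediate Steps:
n(T) = 8 + 1/(2*T) (n(T) = 8 + 1/(T + T) = 8 + 1/(2*T))
√(46*(-17) + n(h(-3, -8))) = √(46*(-17) + (8 + (½)/(-3))) = √(-782 + (8 + (½)*(-⅓))) = √(-782 + (8 - ⅙)) = √(-782 + 47/6) = √(-4645/6) = I*√27870/6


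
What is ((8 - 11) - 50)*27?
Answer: -1431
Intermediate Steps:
((8 - 11) - 50)*27 = (-3 - 50)*27 = -53*27 = -1431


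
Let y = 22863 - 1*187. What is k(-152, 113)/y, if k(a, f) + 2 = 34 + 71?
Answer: 103/22676 ≈ 0.0045422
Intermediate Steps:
k(a, f) = 103 (k(a, f) = -2 + (34 + 71) = -2 + 105 = 103)
y = 22676 (y = 22863 - 187 = 22676)
k(-152, 113)/y = 103/22676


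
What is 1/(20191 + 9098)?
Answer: 1/29289 ≈ 3.4143e-5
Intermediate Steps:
1/(20191 + 9098) = 1/29289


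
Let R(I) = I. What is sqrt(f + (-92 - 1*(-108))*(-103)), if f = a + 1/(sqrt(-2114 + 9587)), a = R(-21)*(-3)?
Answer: sqrt(-88515480465 + 7473*sqrt(7473))/7473 ≈ 39.812*I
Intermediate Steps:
a = 63 (a = -21*(-3) = 63)
f = 63 + sqrt(7473)/7473 (f = 63 + 1/(sqrt(-2114 + 9587)) = 63 + 1/(sqrt(7473)) = 63 + sqrt(7473)/7473 ≈ 63.012)
sqrt(f + (-92 - 1*(-108))*(-103)) = sqrt((63 + sqrt(7473)/7473) + (-92 - 1*(-108))*(-103)) = sqrt((63 + sqrt(7473)/7473) + (-92 + 108)*(-103)) = sqrt((63 + sqrt(7473)/7473) + 16*(-103)) = sqrt((63 + sqrt(7473)/7473) - 1648) = sqrt(-1585 + sqrt(7473)/7473)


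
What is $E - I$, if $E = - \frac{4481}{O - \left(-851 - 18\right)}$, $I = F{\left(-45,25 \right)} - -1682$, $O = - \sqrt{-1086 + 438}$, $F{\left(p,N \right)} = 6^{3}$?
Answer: $- \frac{1438419471}{755809} - \frac{80658 i \sqrt{2}}{755809} \approx -1903.2 - 0.15092 i$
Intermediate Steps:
$F{\left(p,N \right)} = 216$
$O = - 18 i \sqrt{2}$ ($O = - \sqrt{-648} = - 18 i \sqrt{2} \approx - 25.456 i$)
$I = 1898$ ($I = 216 - -1682 = 216 + 1682 = 1898$)
$E = - \frac{4481}{869 - 18 i \sqrt{2}}$ ($E = - \frac{4481}{- 18 i \sqrt{2} - \left(-851 - 18\right)} = - \frac{4481}{- 18 i \sqrt{2} - -869} = - \frac{4481}{- 18 i \sqrt{2} + 869} = - \frac{4481}{869 - 18 i \sqrt{2}} \approx -5.1521 - 0.15092 i$)
$E - I = \left(- \frac{3893989}{755809} - \frac{80658 i \sqrt{2}}{755809}\right) - 1898 = - \frac{1438419471}{755809} - \frac{80658 i \sqrt{2}}{755809}$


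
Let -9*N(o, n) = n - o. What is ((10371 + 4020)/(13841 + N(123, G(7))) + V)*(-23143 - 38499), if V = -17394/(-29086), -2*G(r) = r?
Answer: -365915736730362/3626893313 ≈ -1.0089e+5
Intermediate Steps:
G(r) = -r/2
N(o, n) = -n/9 + o/9 (N(o, n) = -(n - o)/9 = -n/9 + o/9)
V = 8697/14543 (V = -17394*(-1/29086) = 8697/14543 ≈ 0.59802)
((10371 + 4020)/(13841 + N(123, G(7))) + V)*(-23143 - 38499) = ((10371 + 4020)/(13841 + (-(-1)*7/18 + (⅑)*123)) + 8697/14543)*(-23143 - 38499) = (14391/(13841 + (-⅑*(-7/2) + 41/3)) + 8697/14543)*(-61642) = (14391/(13841 + (7/18 + 41/3)) + 8697/14543)*(-61642) = (14391/(13841 + 253/18) + 8697/14543)*(-61642) = (14391/(249391/18) + 8697/14543)*(-61642) = (14391*(18/249391) + 8697/14543)*(-61642) = (259038/249391 + 8697/14543)*(-61642) = (5936143161/3626893313)*(-61642) = -365915736730362/3626893313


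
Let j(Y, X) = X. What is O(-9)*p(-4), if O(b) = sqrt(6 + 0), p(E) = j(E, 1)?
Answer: sqrt(6) ≈ 2.4495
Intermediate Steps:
p(E) = 1
O(b) = sqrt(6)
O(-9)*p(-4) = sqrt(6)*1 = sqrt(6)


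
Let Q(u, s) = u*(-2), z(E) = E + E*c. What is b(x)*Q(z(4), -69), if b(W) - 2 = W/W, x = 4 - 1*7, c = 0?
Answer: -24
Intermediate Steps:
x = -3 (x = 4 - 7 = -3)
b(W) = 3 (b(W) = 2 + W/W = 2 + 1 = 3)
z(E) = E (z(E) = E + E*0 = E + 0 = E)
Q(u, s) = -2*u
b(x)*Q(z(4), -69) = 3*(-2*4) = 3*(-8) = -24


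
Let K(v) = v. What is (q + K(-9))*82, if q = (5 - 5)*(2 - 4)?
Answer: -738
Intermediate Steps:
q = 0 (q = 0*(-2) = 0)
(q + K(-9))*82 = (0 - 9)*82 = -9*82 = -738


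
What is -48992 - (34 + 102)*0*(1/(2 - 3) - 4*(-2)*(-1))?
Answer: -48992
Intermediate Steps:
-48992 - (34 + 102)*0*(1/(2 - 3) - 4*(-2)*(-1)) = -48992 - 136*0*(1/(-1) + 8*(-1)) = -48992 - 136*0*(-1 - 8) = -48992 - 136*0*(-9) = -48992 - 136*0 = -48992 - 1*0 = -48992 + 0 = -48992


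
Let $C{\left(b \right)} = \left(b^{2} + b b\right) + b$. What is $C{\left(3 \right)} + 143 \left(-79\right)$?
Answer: $-11276$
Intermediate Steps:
$C{\left(b \right)} = b + 2 b^{2}$ ($C{\left(b \right)} = \left(b^{2} + b^{2}\right) + b = 2 b^{2} + b = b + 2 b^{2}$)
$C{\left(3 \right)} + 143 \left(-79\right) = 3 \left(1 + 2 \cdot 3\right) + 143 \left(-79\right) = 3 \left(1 + 6\right) - 11297 = 3 \cdot 7 - 11297 = 21 - 11297 = -11276$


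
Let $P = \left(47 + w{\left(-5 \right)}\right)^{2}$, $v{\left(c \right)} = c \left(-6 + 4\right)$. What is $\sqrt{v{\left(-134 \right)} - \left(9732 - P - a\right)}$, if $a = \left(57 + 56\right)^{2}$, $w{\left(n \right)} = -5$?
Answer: $\sqrt{5069} \approx 71.197$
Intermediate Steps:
$v{\left(c \right)} = - 2 c$ ($v{\left(c \right)} = c \left(-2\right) = - 2 c$)
$a = 12769$ ($a = 113^{2} = 12769$)
$P = 1764$ ($P = \left(47 - 5\right)^{2} = 42^{2} = 1764$)
$\sqrt{v{\left(-134 \right)} - \left(9732 - P - a\right)} = \sqrt{\left(-2\right) \left(-134\right) + \left(\left(1764 + 12769\right) - 9732\right)} = \sqrt{268 + \left(14533 - 9732\right)} = \sqrt{268 + 4801} = \sqrt{5069}$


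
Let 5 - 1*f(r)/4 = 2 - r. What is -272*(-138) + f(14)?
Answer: 37604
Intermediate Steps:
f(r) = 12 + 4*r (f(r) = 20 - 4*(2 - r) = 20 + (-8 + 4*r) = 12 + 4*r)
-272*(-138) + f(14) = -272*(-138) + (12 + 4*14) = 37536 + (12 + 56) = 37536 + 68 = 37604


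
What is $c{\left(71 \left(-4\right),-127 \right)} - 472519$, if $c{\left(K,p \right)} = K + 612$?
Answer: $-472191$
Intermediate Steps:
$c{\left(K,p \right)} = 612 + K$
$c{\left(71 \left(-4\right),-127 \right)} - 472519 = \left(612 + 71 \left(-4\right)\right) - 472519 = \left(612 - 284\right) - 472519 = 328 - 472519 = -472191$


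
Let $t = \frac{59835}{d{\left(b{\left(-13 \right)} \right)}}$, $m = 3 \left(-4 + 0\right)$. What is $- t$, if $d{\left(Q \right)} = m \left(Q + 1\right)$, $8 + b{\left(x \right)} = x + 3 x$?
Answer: $- \frac{19945}{236} \approx -84.513$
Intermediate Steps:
$m = -12$ ($m = 3 \left(-4\right) = -12$)
$b{\left(x \right)} = -8 + 4 x$ ($b{\left(x \right)} = -8 + \left(x + 3 x\right) = -8 + 4 x$)
$d{\left(Q \right)} = -12 - 12 Q$ ($d{\left(Q \right)} = - 12 \left(Q + 1\right) = - 12 \left(1 + Q\right) = -12 - 12 Q$)
$t = \frac{19945}{236}$ ($t = \frac{59835}{-12 - 12 \left(-8 + 4 \left(-13\right)\right)} = \frac{59835}{-12 - 12 \left(-8 - 52\right)} = \frac{59835}{-12 - -720} = \frac{59835}{-12 + 720} = \frac{59835}{708} = 59835 \cdot \frac{1}{708} = \frac{19945}{236} \approx 84.513$)
$- t = \left(-1\right) \frac{19945}{236} = - \frac{19945}{236}$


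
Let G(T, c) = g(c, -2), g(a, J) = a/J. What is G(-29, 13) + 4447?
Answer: 8881/2 ≈ 4440.5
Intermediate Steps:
G(T, c) = -c/2 (G(T, c) = c/(-2) = c*(-1/2) = -c/2)
G(-29, 13) + 4447 = -1/2*13 + 4447 = -13/2 + 4447 = 8881/2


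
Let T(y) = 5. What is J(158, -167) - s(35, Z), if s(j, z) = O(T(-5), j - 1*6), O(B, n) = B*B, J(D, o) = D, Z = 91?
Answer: 133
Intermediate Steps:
O(B, n) = B²
s(j, z) = 25 (s(j, z) = 5² = 25)
J(158, -167) - s(35, Z) = 158 - 1*25 = 158 - 25 = 133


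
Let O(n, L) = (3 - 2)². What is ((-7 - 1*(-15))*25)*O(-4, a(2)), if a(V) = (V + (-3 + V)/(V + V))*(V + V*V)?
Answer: 200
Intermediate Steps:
a(V) = (V + V²)*(V + (-3 + V)/(2*V)) (a(V) = (V + (-3 + V)/((2*V)))*(V + V²) = (V + (-3 + V)*(1/(2*V)))*(V + V²) = (V + (-3 + V)/(2*V))*(V + V²) = (V + V²)*(V + (-3 + V)/(2*V)))
O(n, L) = 1 (O(n, L) = 1² = 1)
((-7 - 1*(-15))*25)*O(-4, a(2)) = ((-7 - 1*(-15))*25)*1 = ((-7 + 15)*25)*1 = (8*25)*1 = 200*1 = 200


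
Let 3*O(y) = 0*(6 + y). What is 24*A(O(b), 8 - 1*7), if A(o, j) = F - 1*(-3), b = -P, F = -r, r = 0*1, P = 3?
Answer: 72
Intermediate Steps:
r = 0
F = 0 (F = -1*0 = 0)
b = -3 (b = -1*3 = -3)
O(y) = 0 (O(y) = (0*(6 + y))/3 = (⅓)*0 = 0)
A(o, j) = 3 (A(o, j) = 0 - 1*(-3) = 0 + 3 = 3)
24*A(O(b), 8 - 1*7) = 24*3 = 72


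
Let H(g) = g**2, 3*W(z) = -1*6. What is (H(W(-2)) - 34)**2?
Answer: 900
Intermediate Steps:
W(z) = -2 (W(z) = (-1*6)/3 = (1/3)*(-6) = -2)
(H(W(-2)) - 34)**2 = ((-2)**2 - 34)**2 = (4 - 34)**2 = (-30)**2 = 900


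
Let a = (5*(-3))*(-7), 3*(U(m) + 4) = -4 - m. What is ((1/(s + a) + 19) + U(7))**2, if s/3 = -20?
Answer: 261121/2025 ≈ 128.95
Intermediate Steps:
s = -60 (s = 3*(-20) = -60)
U(m) = -16/3 - m/3 (U(m) = -4 + (-4 - m)/3 = -4 + (-4/3 - m/3) = -16/3 - m/3)
a = 105 (a = -15*(-7) = 105)
((1/(s + a) + 19) + U(7))**2 = ((1/(-60 + 105) + 19) + (-16/3 - 1/3*7))**2 = ((1/45 + 19) + (-16/3 - 7/3))**2 = ((1/45 + 19) - 23/3)**2 = (856/45 - 23/3)**2 = (511/45)**2 = 261121/2025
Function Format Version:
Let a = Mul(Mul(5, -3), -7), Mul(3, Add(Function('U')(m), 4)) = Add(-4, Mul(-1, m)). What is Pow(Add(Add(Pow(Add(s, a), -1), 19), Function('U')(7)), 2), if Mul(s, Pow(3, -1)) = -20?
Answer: Rational(261121, 2025) ≈ 128.95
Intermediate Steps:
s = -60 (s = Mul(3, -20) = -60)
Function('U')(m) = Add(Rational(-16, 3), Mul(Rational(-1, 3), m)) (Function('U')(m) = Add(-4, Mul(Rational(1, 3), Add(-4, Mul(-1, m)))) = Add(-4, Add(Rational(-4, 3), Mul(Rational(-1, 3), m))) = Add(Rational(-16, 3), Mul(Rational(-1, 3), m)))
a = 105 (a = Mul(-15, -7) = 105)
Pow(Add(Add(Pow(Add(s, a), -1), 19), Function('U')(7)), 2) = Pow(Add(Add(Pow(Add(-60, 105), -1), 19), Add(Rational(-16, 3), Mul(Rational(-1, 3), 7))), 2) = Pow(Add(Add(Pow(45, -1), 19), Add(Rational(-16, 3), Rational(-7, 3))), 2) = Pow(Add(Add(Rational(1, 45), 19), Rational(-23, 3)), 2) = Pow(Add(Rational(856, 45), Rational(-23, 3)), 2) = Pow(Rational(511, 45), 2) = Rational(261121, 2025)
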